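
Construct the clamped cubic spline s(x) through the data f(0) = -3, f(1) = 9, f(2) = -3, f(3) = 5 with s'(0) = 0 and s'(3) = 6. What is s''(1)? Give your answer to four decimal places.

-67.2000

Write M_i for s''(x_i). With h_i = 1, 1, 1 and divided differences Δ_i = 12, -12, 8, the continuity of s' gives the tridiagonal system
  1·M_0 + 4·M_1 + 1·M_2 = 6(Δ_1 - Δ_0) = -144
  1·M_1 + 4·M_2 + 1·M_3 = 6(Δ_2 - Δ_1) = 120
Clamped end conditions give two more equations: 2h_0·M_0 + h_0·M_1 = 6(Δ_0 - s'(0)) = 72 and h_2·M_2 + 2h_2·M_3 = 6(s'(3) - Δ_2) = -12.
Forward elimination and back-substitution give M_0 = 348/5, M_1 = -336/5, M_2 = 276/5, M_3 = -168/5.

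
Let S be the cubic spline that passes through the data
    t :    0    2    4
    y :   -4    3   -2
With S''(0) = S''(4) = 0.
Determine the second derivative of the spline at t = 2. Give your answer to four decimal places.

-4.5000

Write m_i for S''(x_i). With h_i = 2, 2 and divided differences Δ_i = 7/2, -5/2, the continuity of S' gives the tridiagonal system
  2·m_0 + 8·m_1 + 2·m_2 = 6(Δ_1 - Δ_0) = -36
Natural end conditions: m_0 = m_2 = 0.
Solving the tridiagonal system: m_0 = 0, m_1 = -9/2, m_2 = 0.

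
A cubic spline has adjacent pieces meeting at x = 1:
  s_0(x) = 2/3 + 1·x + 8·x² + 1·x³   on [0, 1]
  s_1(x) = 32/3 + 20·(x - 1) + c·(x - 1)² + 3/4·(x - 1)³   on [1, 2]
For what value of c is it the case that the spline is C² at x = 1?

11

s_0''(x) = 16 + 6·x, so s_0''(1) = 22. On the right, s_1''(1) = 2c, so c = 11.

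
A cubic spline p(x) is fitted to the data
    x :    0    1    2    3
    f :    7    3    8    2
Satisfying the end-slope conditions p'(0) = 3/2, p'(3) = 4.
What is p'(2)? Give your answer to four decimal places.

-1.9667

Let σ_i = p''(x_i). Step sizes h_i = 1, 1, 1; slopes of the chords Δ_i = (y_(i+1) - y_i)/h_i = -4, 5, -6.
  1·σ_0 + 4·σ_1 + 1·σ_2 = 6(Δ_1 - Δ_0) = 54
  1·σ_1 + 4·σ_2 + 1·σ_3 = 6(Δ_2 - Δ_1) = -66
Clamped end conditions give two more equations: 2h_0·σ_0 + h_0·σ_1 = 6(Δ_0 - p'(0)) = -33 and h_2·σ_2 + 2h_2·σ_3 = 6(p'(3) - Δ_2) = 60.
Solving: σ_0 = -476/15, σ_1 = 457/15, σ_2 = -542/15, σ_3 = 721/15.
On [2, 3], p'(x) = b_2 + 2c_2·(x - 2) + 3d_2·(x - 2)² with b_2 = Δ_2 - h_2(2σ_2 + σ_3)/6 = -59/30, c_2 = σ_2/2 = -271/15, d_2 = (σ_3 - σ_2)/(6h_2) = 421/30. So p'(2) = -59/30.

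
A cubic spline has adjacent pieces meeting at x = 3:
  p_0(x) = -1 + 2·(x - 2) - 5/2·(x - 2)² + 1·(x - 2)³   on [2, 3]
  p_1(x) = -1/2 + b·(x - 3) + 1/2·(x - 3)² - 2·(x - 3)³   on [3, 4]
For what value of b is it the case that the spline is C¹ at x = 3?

0

p_0'(x) = 2 - 5·(x - 2) + 3·(x - 2)², so p_0'(3) = 0. On the right, p_1'(3) = b, so b = 0.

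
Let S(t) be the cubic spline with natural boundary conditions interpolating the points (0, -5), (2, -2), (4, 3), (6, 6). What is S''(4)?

Put M_i = S'' at the i-th knot. Here h = (2, 2, 2) and Δ = (3/2, 5/2, 3/2), so the interior equations h_(i-1)·M_(i-1) + 2(h_(i-1)+h_i)·M_i + h_i·M_(i+1) = 6(Δ_i − Δ_(i-1)) read
  2·M_0 + 8·M_1 + 2·M_2 = 6(Δ_1 - Δ_0) = 6
  2·M_1 + 8·M_2 + 2·M_3 = 6(Δ_2 - Δ_1) = -6
Natural end conditions: M_0 = M_3 = 0.
Solving: M_0 = 0, M_1 = 1, M_2 = -1, M_3 = 0.

-1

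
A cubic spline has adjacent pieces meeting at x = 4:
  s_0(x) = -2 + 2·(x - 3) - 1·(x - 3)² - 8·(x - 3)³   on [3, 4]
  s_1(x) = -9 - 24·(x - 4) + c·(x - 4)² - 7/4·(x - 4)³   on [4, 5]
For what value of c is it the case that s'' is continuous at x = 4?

-25

s_0''(x) = -2 - 48·(x - 3), so s_0''(4) = -50. On the right, s_1''(4) = 2c, so c = -25.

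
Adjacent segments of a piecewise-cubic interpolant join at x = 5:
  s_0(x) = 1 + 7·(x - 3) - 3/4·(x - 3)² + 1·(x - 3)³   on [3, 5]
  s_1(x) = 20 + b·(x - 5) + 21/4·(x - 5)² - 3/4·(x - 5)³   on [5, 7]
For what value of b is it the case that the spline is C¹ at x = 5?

s_0'(x) = 7 - 3/2·(x - 3) + 3·(x - 3)², so s_0'(5) = 16. On the right, s_1'(5) = b, so b = 16.

16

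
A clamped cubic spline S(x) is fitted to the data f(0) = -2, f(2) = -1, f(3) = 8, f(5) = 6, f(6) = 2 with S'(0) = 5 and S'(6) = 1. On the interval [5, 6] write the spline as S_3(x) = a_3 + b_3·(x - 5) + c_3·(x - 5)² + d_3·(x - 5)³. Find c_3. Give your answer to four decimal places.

-0.8172

Put σ_i = S'' at the i-th knot. Here h = (2, 1, 2, 1) and Δ = (1/2, 9, -1, -4), so the interior equations h_(i-1)·σ_(i-1) + 2(h_(i-1)+h_i)·σ_i + h_i·σ_(i+1) = 6(Δ_i − Δ_(i-1)) read
  2·σ_0 + 6·σ_1 + 1·σ_2 = 6(Δ_1 - Δ_0) = 51
  1·σ_1 + 6·σ_2 + 2·σ_3 = 6(Δ_2 - Δ_1) = -60
  2·σ_2 + 6·σ_3 + 1·σ_4 = 6(Δ_3 - Δ_2) = -18
Clamped end conditions give two more equations: 2h_0·σ_0 + h_0·σ_1 = 6(Δ_0 - S'(0)) = -27 and h_3·σ_3 + 2h_3·σ_4 = 6(S'(6) - Δ_3) = 30.
Solving the tridiagonal system: σ_0 = -5357/372, σ_1 = 1423/93, σ_2 = -2233/186, σ_3 = -152/93, σ_4 = 1471/93.
On [5, 6], with S_3(x) = a_3 + b_3·(x - 5) + c_3·(x - 5)² + d_3·(x - 5)³: c_3 = σ_3/2 = -76/93, d_3 = (σ_4 - σ_3)/(6h_3) = 541/186, b_3 = Δ_3 - h_3(2σ_3 + σ_4)/6 = -1133/186.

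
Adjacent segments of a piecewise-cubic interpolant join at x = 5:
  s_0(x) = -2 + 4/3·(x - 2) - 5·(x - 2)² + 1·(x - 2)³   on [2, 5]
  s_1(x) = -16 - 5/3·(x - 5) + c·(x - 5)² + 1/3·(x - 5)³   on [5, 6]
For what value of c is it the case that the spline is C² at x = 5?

s_0''(x) = -10 + 6·(x - 2), so s_0''(5) = 8. On the right, s_1''(5) = 2c, so c = 4.

4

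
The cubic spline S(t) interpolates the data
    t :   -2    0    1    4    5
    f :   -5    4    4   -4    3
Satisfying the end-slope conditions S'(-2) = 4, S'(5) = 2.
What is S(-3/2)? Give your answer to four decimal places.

-2.7030

Write M_i for S''(x_i). With h_i = 2, 1, 3, 1 and divided differences Δ_i = 9/2, 0, -8/3, 7, the continuity of S' gives the tridiagonal system
  2·M_0 + 6·M_1 + 1·M_2 = 6(Δ_1 - Δ_0) = -27
  1·M_1 + 8·M_2 + 3·M_3 = 6(Δ_2 - Δ_1) = -16
  3·M_2 + 8·M_3 + 1·M_4 = 6(Δ_3 - Δ_2) = 58
Clamped end conditions give two more equations: 2h_0·M_0 + h_0·M_1 = 6(Δ_0 - S'(-2)) = 3 and h_3·M_3 + 2h_3·M_4 = 6(S'(5) - Δ_3) = -30.
Hence M_0 = 1981/660, M_1 = -743/165, M_2 = -395/66, M_3 = 667/55, M_4 = -2317/110.
On [-2, 0], S(t) = -5 + 4·(t + 2) + 1981/1320·(t + 2)² - 1651/2640·(t + 2)³.
With (t + 2) = 1/2: S(-3/2) = -19029/7040.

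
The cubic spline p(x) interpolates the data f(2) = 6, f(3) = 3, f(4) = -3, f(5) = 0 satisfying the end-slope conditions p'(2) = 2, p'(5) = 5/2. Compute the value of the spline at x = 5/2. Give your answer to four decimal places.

5.6208

With σ_i denoting the second derivative at x_i, h_i = 1, 1, 1, and Δ_i = (y_(i+1) − y_i)/h_i = -3, -6, 3:
  1·σ_0 + 4·σ_1 + 1·σ_2 = 6(Δ_1 - Δ_0) = -18
  1·σ_1 + 4·σ_2 + 1·σ_3 = 6(Δ_2 - Δ_1) = 54
Clamped end conditions give two more equations: 2h_0·σ_0 + h_0·σ_1 = 6(Δ_0 - p'(2)) = -30 and h_2·σ_2 + 2h_2·σ_3 = 6(p'(5) - Δ_2) = -3.
Solving the tridiagonal system: σ_0 = -181/15, σ_1 = -88/15, σ_2 = 263/15, σ_3 = -154/15.
On [2, 3], p(x) = 6 + 2·(x - 2) - 181/30·(x - 2)² + 31/30·(x - 2)³.
With (x - 2) = 1/2: p(5/2) = 1349/240.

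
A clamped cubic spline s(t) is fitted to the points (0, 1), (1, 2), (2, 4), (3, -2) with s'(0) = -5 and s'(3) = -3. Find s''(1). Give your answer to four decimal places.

1.3333

Let M_i = s''(x_i). Step sizes h_i = 1, 1, 1; slopes of the chords Δ_i = (y_(i+1) - y_i)/h_i = 1, 2, -6.
  1·M_0 + 4·M_1 + 1·M_2 = 6(Δ_1 - Δ_0) = 6
  1·M_1 + 4·M_2 + 1·M_3 = 6(Δ_2 - Δ_1) = -48
Clamped end conditions give two more equations: 2h_0·M_0 + h_0·M_1 = 6(Δ_0 - s'(0)) = 36 and h_2·M_2 + 2h_2·M_3 = 6(s'(3) - Δ_2) = 18.
Solving the tridiagonal system: M_0 = 52/3, M_1 = 4/3, M_2 = -50/3, M_3 = 52/3.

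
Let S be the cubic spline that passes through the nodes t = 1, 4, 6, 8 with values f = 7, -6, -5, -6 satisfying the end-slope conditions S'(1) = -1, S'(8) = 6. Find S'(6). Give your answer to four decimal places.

With M_i denoting the second derivative at x_i, h_i = 3, 2, 2, and Δ_i = (y_(i+1) − y_i)/h_i = -13/3, 1/2, -1/2:
  3·M_0 + 10·M_1 + 2·M_2 = 6(Δ_1 - Δ_0) = 29
  2·M_1 + 8·M_2 + 2·M_3 = 6(Δ_2 - Δ_1) = -6
Clamped end conditions give two more equations: 2h_0·M_0 + h_0·M_1 = 6(Δ_0 - S'(1)) = -20 and h_2·M_2 + 2h_2·M_3 = 6(S'(8) - Δ_2) = 39.
Forward elimination and back-substitution give M_0 = -694/111, M_1 = 216/37, M_2 = -393/74, M_3 = 459/37.
On [6, 8], S'(t) = b_2 + 2c_2·(t - 6) + 3d_2·(t - 6)² with b_2 = Δ_2 - h_2(2M_2 + M_3)/6 = -81/74, c_2 = M_2/2 = -393/148, d_2 = (M_3 - M_2)/(6h_2) = 437/296. So S'(6) = -81/74.

-1.0946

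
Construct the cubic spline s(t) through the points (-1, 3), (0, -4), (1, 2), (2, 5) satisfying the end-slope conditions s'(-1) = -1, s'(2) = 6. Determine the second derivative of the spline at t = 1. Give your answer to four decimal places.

-16.9333

Let σ_i = s''(x_i). Step sizes h_i = 1, 1, 1; slopes of the chords Δ_i = (y_(i+1) - y_i)/h_i = -7, 6, 3.
  1·σ_0 + 4·σ_1 + 1·σ_2 = 6(Δ_1 - Δ_0) = 78
  1·σ_1 + 4·σ_2 + 1·σ_3 = 6(Δ_2 - Δ_1) = -18
Clamped end conditions give two more equations: 2h_0·σ_0 + h_0·σ_1 = 6(Δ_0 - s'(-1)) = -36 and h_2·σ_2 + 2h_2·σ_3 = 6(s'(2) - Δ_2) = 18.
Solving: σ_0 = -512/15, σ_1 = 484/15, σ_2 = -254/15, σ_3 = 262/15.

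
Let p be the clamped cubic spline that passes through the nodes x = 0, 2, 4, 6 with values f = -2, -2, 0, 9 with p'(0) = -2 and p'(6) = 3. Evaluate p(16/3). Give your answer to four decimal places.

Write σ_i for p''(x_i). With h_i = 2, 2, 2 and divided differences Δ_i = 0, 1, 9/2, the continuity of p' gives the tridiagonal system
  2·σ_0 + 8·σ_1 + 2·σ_2 = 6(Δ_1 - Δ_0) = 6
  2·σ_1 + 8·σ_2 + 2·σ_3 = 6(Δ_2 - Δ_1) = 21
Clamped end conditions give two more equations: 2h_0·σ_0 + h_0·σ_1 = 6(Δ_0 - p'(0)) = 12 and h_2·σ_2 + 2h_2·σ_3 = 6(p'(6) - Δ_2) = -9.
Hence σ_0 = 107/30, σ_1 = -17/15, σ_2 = 119/30, σ_3 = -127/30.
On [4, 6], p(x) = 0 + 49/15·(x - 4) + 119/60·(x - 4)² - 41/60·(x - 4)³.
With (x - 4) = 4/3: p(16/3) = 2536/405.

6.2617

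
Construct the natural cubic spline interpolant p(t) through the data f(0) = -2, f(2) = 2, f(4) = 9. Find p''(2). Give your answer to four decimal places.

Let M_i = p''(x_i). Step sizes h_i = 2, 2; slopes of the chords Δ_i = (y_(i+1) - y_i)/h_i = 2, 7/2.
  2·M_0 + 8·M_1 + 2·M_2 = 6(Δ_1 - Δ_0) = 9
Natural end conditions: M_0 = M_2 = 0.
Solving: M_0 = 0, M_1 = 9/8, M_2 = 0.

1.1250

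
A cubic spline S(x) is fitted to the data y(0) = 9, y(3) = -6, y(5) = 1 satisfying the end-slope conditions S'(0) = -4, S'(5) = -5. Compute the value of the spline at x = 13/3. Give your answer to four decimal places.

1.0296

Write M_i for S''(x_i). With h_i = 3, 2 and divided differences Δ_i = -5, 7/2, the continuity of S' gives the tridiagonal system
  3·M_0 + 10·M_1 + 2·M_2 = 6(Δ_1 - Δ_0) = 51
Clamped end conditions give two more equations: 2h_0·M_0 + h_0·M_1 = 6(Δ_0 - S'(0)) = -6 and h_1·M_1 + 2h_1·M_2 = 6(S'(5) - Δ_1) = -51.
Solving: M_0 = -63/10, M_1 = 53/5, M_2 = -361/20.
On [3, 5], S(x) = -6 + 49/20·(x - 3) + 53/10·(x - 3)² - 191/80·(x - 3)³.
With (x - 3) = 4/3: S(13/3) = 139/135.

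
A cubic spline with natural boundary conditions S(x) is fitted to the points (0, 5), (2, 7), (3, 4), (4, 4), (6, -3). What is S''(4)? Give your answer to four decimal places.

Put M_i = S'' at the i-th knot. Here h = (2, 1, 1, 2) and Δ = (1, -3, 0, -7/2), so the interior equations h_(i-1)·M_(i-1) + 2(h_(i-1)+h_i)·M_i + h_i·M_(i+1) = 6(Δ_i − Δ_(i-1)) read
  2·M_0 + 6·M_1 + 1·M_2 = 6(Δ_1 - Δ_0) = -24
  1·M_1 + 4·M_2 + 1·M_3 = 6(Δ_2 - Δ_1) = 18
  1·M_2 + 6·M_3 + 2·M_4 = 6(Δ_3 - Δ_2) = -21
Natural end conditions: M_0 = M_4 = 0.
Hence M_0 = 0, M_1 = -227/44, M_2 = 153/22, M_3 = -205/44, M_4 = 0.

-4.6591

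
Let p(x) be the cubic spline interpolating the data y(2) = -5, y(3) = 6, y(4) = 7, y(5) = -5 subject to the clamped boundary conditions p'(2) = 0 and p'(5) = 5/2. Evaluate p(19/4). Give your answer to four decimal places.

-4.0328

Let σ_i = p''(x_i). Step sizes h_i = 1, 1, 1; slopes of the chords Δ_i = (y_(i+1) - y_i)/h_i = 11, 1, -12.
  1·σ_0 + 4·σ_1 + 1·σ_2 = 6(Δ_1 - Δ_0) = -60
  1·σ_1 + 4·σ_2 + 1·σ_3 = 6(Δ_2 - Δ_1) = -78
Clamped end conditions give two more equations: 2h_0·σ_0 + h_0·σ_1 = 6(Δ_0 - p'(2)) = 66 and h_2·σ_2 + 2h_2·σ_3 = 6(p'(5) - Δ_2) = 87.
Solving: σ_0 = 631/15, σ_1 = -272/15, σ_2 = -443/15, σ_3 = 874/15.
On [4, 5], p(x) = 7 - 178/15·(x - 4) - 443/30·(x - 4)² + 439/30·(x - 4)³.
With (x - 4) = 3/4: p(19/4) = -2581/640.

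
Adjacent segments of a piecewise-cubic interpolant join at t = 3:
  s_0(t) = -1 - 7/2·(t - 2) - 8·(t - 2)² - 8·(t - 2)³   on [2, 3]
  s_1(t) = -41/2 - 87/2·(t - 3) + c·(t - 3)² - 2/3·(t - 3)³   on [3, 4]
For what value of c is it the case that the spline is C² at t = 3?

s_0''(t) = -16 - 48·(t - 2), so s_0''(3) = -64. On the right, s_1''(3) = 2c, so c = -32.

-32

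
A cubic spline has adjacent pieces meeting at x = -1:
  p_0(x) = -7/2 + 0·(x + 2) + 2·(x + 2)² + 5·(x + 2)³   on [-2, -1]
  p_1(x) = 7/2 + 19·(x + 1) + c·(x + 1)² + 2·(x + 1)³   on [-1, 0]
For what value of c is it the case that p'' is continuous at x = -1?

p_0''(x) = 4 + 30·(x + 2), so p_0''(-1) = 34. On the right, p_1''(-1) = 2c, so c = 17.

17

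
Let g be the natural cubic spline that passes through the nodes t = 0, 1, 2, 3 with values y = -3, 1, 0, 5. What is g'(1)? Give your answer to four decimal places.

With M_i denoting the second derivative at x_i, h_i = 1, 1, 1, and Δ_i = (y_(i+1) − y_i)/h_i = 4, -1, 5:
  1·M_0 + 4·M_1 + 1·M_2 = 6(Δ_1 - Δ_0) = -30
  1·M_1 + 4·M_2 + 1·M_3 = 6(Δ_2 - Δ_1) = 36
Natural end conditions: M_0 = M_3 = 0.
Forward elimination and back-substitution give M_0 = 0, M_1 = -52/5, M_2 = 58/5, M_3 = 0.
On [1, 2], g'(t) = b_1 + 2c_1·(t - 1) + 3d_1·(t - 1)² with b_1 = Δ_1 - h_1(2M_1 + M_2)/6 = 8/15, c_1 = M_1/2 = -26/5, d_1 = (M_2 - M_1)/(6h_1) = 11/3. So g'(1) = 8/15.

0.5333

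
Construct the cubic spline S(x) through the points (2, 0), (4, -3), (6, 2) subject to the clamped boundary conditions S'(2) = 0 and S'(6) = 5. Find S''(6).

2

Let M_i = S''(x_i). Step sizes h_i = 2, 2; slopes of the chords Δ_i = (y_(i+1) - y_i)/h_i = -3/2, 5/2.
  2·M_0 + 8·M_1 + 2·M_2 = 6(Δ_1 - Δ_0) = 24
Clamped end conditions give two more equations: 2h_0·M_0 + h_0·M_1 = 6(Δ_0 - S'(2)) = -9 and h_1·M_1 + 2h_1·M_2 = 6(S'(6) - Δ_1) = 15.
Forward elimination and back-substitution give M_0 = -4, M_1 = 7/2, M_2 = 2.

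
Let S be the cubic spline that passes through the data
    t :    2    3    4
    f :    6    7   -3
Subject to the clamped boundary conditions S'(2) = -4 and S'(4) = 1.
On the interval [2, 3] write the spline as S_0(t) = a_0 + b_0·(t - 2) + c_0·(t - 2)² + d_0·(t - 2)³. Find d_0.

-12

Write σ_i for S''(x_i). With h_i = 1, 1 and divided differences Δ_i = 1, -10, the continuity of S' gives the tridiagonal system
  1·σ_0 + 4·σ_1 + 1·σ_2 = 6(Δ_1 - Δ_0) = -66
Clamped end conditions give two more equations: 2h_0·σ_0 + h_0·σ_1 = 6(Δ_0 - S'(2)) = 30 and h_1·σ_1 + 2h_1·σ_2 = 6(S'(4) - Δ_1) = 66.
Solving: σ_0 = 34, σ_1 = -38, σ_2 = 52.
On [2, 3], with S_0(t) = a_0 + b_0·(t - 2) + c_0·(t - 2)² + d_0·(t - 2)³: c_0 = σ_0/2 = 17, d_0 = (σ_1 - σ_0)/(6h_0) = -12, b_0 = Δ_0 - h_0(2σ_0 + σ_1)/6 = -4.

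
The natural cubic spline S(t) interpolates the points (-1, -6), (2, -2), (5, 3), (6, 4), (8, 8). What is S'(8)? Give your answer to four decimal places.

Let M_i = S''(x_i). Step sizes h_i = 3, 3, 1, 2; slopes of the chords Δ_i = (y_(i+1) - y_i)/h_i = 4/3, 5/3, 1, 2.
  3·M_0 + 12·M_1 + 3·M_2 = 6(Δ_1 - Δ_0) = 2
  3·M_1 + 8·M_2 + 1·M_3 = 6(Δ_2 - Δ_1) = -4
  1·M_2 + 6·M_3 + 2·M_4 = 6(Δ_3 - Δ_2) = 6
Natural end conditions: M_0 = M_4 = 0.
Hence M_0 = 0, M_1 = 92/255, M_2 = -66/85, M_3 = 96/85, M_4 = 0.
On [6, 8], S'(t) = b_3 + 2c_3·(t - 6) + 3d_3·(t - 6)² with b_3 = Δ_3 - h_3(2M_3 + M_4)/6 = 106/85, c_3 = M_3/2 = 48/85, d_3 = (M_4 - M_3)/(6h_3) = -8/85. So S'(8) = 202/85.

2.3765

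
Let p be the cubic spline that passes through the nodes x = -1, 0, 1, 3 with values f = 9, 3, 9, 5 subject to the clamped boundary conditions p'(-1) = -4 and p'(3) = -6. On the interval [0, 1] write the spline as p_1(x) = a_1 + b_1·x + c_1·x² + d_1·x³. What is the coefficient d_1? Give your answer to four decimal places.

Let σ_i = p''(x_i). Step sizes h_i = 1, 1, 2; slopes of the chords Δ_i = (y_(i+1) - y_i)/h_i = -6, 6, -2.
  1·σ_0 + 4·σ_1 + 1·σ_2 = 6(Δ_1 - Δ_0) = 72
  1·σ_1 + 6·σ_2 + 2·σ_3 = 6(Δ_2 - Δ_1) = -48
Clamped end conditions give two more equations: 2h_0·σ_0 + h_0·σ_1 = 6(Δ_0 - p'(-1)) = -12 and h_2·σ_2 + 2h_2·σ_3 = 6(p'(3) - Δ_2) = -24.
Solving: σ_0 = -208/11, σ_1 = 284/11, σ_2 = -136/11, σ_3 = 2/11.
On [0, 1], with p_1(x) = a_1 + b_1·x + c_1·x² + d_1·x³: c_1 = σ_1/2 = 142/11, d_1 = (σ_2 - σ_1)/(6h_1) = -70/11, b_1 = Δ_1 - h_1(2σ_1 + σ_2)/6 = -6/11.

-6.3636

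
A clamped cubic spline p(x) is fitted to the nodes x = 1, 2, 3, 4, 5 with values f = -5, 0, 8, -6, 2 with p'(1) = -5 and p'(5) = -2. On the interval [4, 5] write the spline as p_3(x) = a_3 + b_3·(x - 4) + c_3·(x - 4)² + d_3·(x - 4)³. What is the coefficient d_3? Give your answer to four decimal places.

-20.2143

With σ_i denoting the second derivative at x_i, h_i = 1, 1, 1, 1, and Δ_i = (y_(i+1) − y_i)/h_i = 5, 8, -14, 8:
  1·σ_0 + 4·σ_1 + 1·σ_2 = 6(Δ_1 - Δ_0) = 18
  1·σ_1 + 4·σ_2 + 1·σ_3 = 6(Δ_2 - Δ_1) = -132
  1·σ_2 + 4·σ_3 + 1·σ_4 = 6(Δ_3 - Δ_2) = 132
Clamped end conditions give two more equations: 2h_0·σ_0 + h_0·σ_1 = 6(Δ_0 - p'(1)) = 60 and h_3·σ_3 + 2h_3·σ_4 = 6(p'(5) - Δ_3) = -60.
Solving: σ_0 = 171/7, σ_1 = 78/7, σ_2 = -51, σ_3 = 426/7, σ_4 = -423/7.
On [4, 5], with p_3(x) = a_3 + b_3·(x - 4) + c_3·(x - 4)² + d_3·(x - 4)³: c_3 = σ_3/2 = 213/7, d_3 = (σ_4 - σ_3)/(6h_3) = -283/14, b_3 = Δ_3 - h_3(2σ_3 + σ_4)/6 = -31/14.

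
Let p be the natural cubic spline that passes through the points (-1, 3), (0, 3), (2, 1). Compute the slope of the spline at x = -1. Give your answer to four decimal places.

With M_i denoting the second derivative at x_i, h_i = 1, 2, and Δ_i = (y_(i+1) − y_i)/h_i = 0, -1:
  1·M_0 + 6·M_1 + 2·M_2 = 6(Δ_1 - Δ_0) = -6
Natural end conditions: M_0 = M_2 = 0.
Forward elimination and back-substitution give M_0 = 0, M_1 = -1, M_2 = 0.
On [-1, 0], p'(x) = b_0 + 2c_0·(x + 1) + 3d_0·(x + 1)² with b_0 = Δ_0 - h_0(2M_0 + M_1)/6 = 1/6, c_0 = M_0/2 = 0, d_0 = (M_1 - M_0)/(6h_0) = -1/6. So p'(-1) = 1/6.

0.1667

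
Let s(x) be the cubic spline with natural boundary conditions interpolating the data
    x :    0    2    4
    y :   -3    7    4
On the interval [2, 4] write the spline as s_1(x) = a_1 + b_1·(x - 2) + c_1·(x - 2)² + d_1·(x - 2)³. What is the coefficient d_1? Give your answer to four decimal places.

Let M_i = s''(x_i). Step sizes h_i = 2, 2; slopes of the chords Δ_i = (y_(i+1) - y_i)/h_i = 5, -3/2.
  2·M_0 + 8·M_1 + 2·M_2 = 6(Δ_1 - Δ_0) = -39
Natural end conditions: M_0 = M_2 = 0.
Hence M_0 = 0, M_1 = -39/8, M_2 = 0.
On [2, 4], with s_1(x) = a_1 + b_1·(x - 2) + c_1·(x - 2)² + d_1·(x - 2)³: c_1 = M_1/2 = -39/16, d_1 = (M_2 - M_1)/(6h_1) = 13/32, b_1 = Δ_1 - h_1(2M_1 + M_2)/6 = 7/4.

0.4063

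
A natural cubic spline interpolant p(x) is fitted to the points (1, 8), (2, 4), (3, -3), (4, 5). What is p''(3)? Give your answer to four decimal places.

Write m_i for p''(x_i). With h_i = 1, 1, 1 and divided differences Δ_i = -4, -7, 8, the continuity of p' gives the tridiagonal system
  1·m_0 + 4·m_1 + 1·m_2 = 6(Δ_1 - Δ_0) = -18
  1·m_1 + 4·m_2 + 1·m_3 = 6(Δ_2 - Δ_1) = 90
Natural end conditions: m_0 = m_3 = 0.
Solving: m_0 = 0, m_1 = -54/5, m_2 = 126/5, m_3 = 0.

25.2000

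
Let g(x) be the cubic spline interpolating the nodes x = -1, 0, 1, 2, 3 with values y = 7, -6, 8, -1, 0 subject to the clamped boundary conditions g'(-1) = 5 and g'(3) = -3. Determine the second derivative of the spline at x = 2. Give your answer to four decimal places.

Write M_i for g''(x_i). With h_i = 1, 1, 1, 1 and divided differences Δ_i = -13, 14, -9, 1, the continuity of g' gives the tridiagonal system
  1·M_0 + 4·M_1 + 1·M_2 = 6(Δ_1 - Δ_0) = 162
  1·M_1 + 4·M_2 + 1·M_3 = 6(Δ_2 - Δ_1) = -138
  1·M_2 + 4·M_3 + 1·M_4 = 6(Δ_3 - Δ_2) = 60
Clamped end conditions give two more equations: 2h_0·M_0 + h_0·M_1 = 6(Δ_0 - g'(-1)) = -108 and h_3·M_3 + 2h_3·M_4 = 6(g'(3) - Δ_3) = -24.
Hence M_0 = -2633/28, M_1 = 1121/14, M_2 = -257/4, M_3 = 545/14, M_4 = -881/28.

38.9286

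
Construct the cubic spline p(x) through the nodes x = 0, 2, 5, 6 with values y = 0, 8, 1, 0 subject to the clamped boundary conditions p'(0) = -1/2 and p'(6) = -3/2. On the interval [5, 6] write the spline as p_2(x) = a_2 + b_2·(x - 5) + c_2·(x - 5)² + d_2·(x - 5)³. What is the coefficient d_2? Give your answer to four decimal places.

Put M_i = p'' at the i-th knot. Here h = (2, 3, 1) and Δ = (4, -7/3, -1), so the interior equations h_(i-1)·M_(i-1) + 2(h_(i-1)+h_i)·M_i + h_i·M_(i+1) = 6(Δ_i − Δ_(i-1)) read
  2·M_0 + 10·M_1 + 3·M_2 = 6(Δ_1 - Δ_0) = -38
  3·M_1 + 8·M_2 + 1·M_3 = 6(Δ_2 - Δ_1) = 8
Clamped end conditions give two more equations: 2h_0·M_0 + h_0·M_1 = 6(Δ_0 - p'(0)) = 27 and h_2·M_2 + 2h_2·M_3 = 6(p'(6) - Δ_2) = -3.
Solving the tridiagonal system: M_0 = 803/78, M_1 = -553/78, M_2 = 160/39, M_3 = -277/78.
On [5, 6], with p_2(x) = a_2 + b_2·(x - 5) + c_2·(x - 5)² + d_2·(x - 5)³: c_2 = M_2/2 = 80/39, d_2 = (M_3 - M_2)/(6h_2) = -199/156, b_2 = Δ_2 - h_2(2M_2 + M_3)/6 = -277/156.

-1.2756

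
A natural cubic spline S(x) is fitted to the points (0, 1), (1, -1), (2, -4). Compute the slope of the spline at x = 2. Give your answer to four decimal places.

Let M_i = S''(x_i). Step sizes h_i = 1, 1; slopes of the chords Δ_i = (y_(i+1) - y_i)/h_i = -2, -3.
  1·M_0 + 4·M_1 + 1·M_2 = 6(Δ_1 - Δ_0) = -6
Natural end conditions: M_0 = M_2 = 0.
Hence M_0 = 0, M_1 = -3/2, M_2 = 0.
On [1, 2], S'(x) = b_1 + 2c_1·(x - 1) + 3d_1·(x - 1)² with b_1 = Δ_1 - h_1(2M_1 + M_2)/6 = -5/2, c_1 = M_1/2 = -3/4, d_1 = (M_2 - M_1)/(6h_1) = 1/4. So S'(2) = -13/4.

-3.2500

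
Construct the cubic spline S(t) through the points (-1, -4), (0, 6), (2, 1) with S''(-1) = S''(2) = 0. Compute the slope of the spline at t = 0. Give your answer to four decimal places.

Let m_i = S''(x_i). Step sizes h_i = 1, 2; slopes of the chords Δ_i = (y_(i+1) - y_i)/h_i = 10, -5/2.
  1·m_0 + 6·m_1 + 2·m_2 = 6(Δ_1 - Δ_0) = -75
Natural end conditions: m_0 = m_2 = 0.
Forward elimination and back-substitution give m_0 = 0, m_1 = -25/2, m_2 = 0.
On [0, 2], S'(t) = b_1 + 2c_1·t + 3d_1·t² with b_1 = Δ_1 - h_1(2m_1 + m_2)/6 = 35/6, c_1 = m_1/2 = -25/4, d_1 = (m_2 - m_1)/(6h_1) = 25/24. So S'(0) = 35/6.

5.8333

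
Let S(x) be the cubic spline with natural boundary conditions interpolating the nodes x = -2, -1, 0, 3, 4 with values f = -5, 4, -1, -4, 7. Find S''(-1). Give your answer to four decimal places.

With σ_i denoting the second derivative at x_i, h_i = 1, 1, 3, 1, and Δ_i = (y_(i+1) − y_i)/h_i = 9, -5, -1, 11:
  1·σ_0 + 4·σ_1 + 1·σ_2 = 6(Δ_1 - Δ_0) = -84
  1·σ_1 + 8·σ_2 + 3·σ_3 = 6(Δ_2 - Δ_1) = 24
  3·σ_2 + 8·σ_3 + 1·σ_4 = 6(Δ_3 - Δ_2) = 72
Natural end conditions: σ_0 = σ_4 = 0.
Solving: σ_0 = 0, σ_1 = -1149/53, σ_2 = 144/53, σ_3 = 423/53, σ_4 = 0.

-21.6792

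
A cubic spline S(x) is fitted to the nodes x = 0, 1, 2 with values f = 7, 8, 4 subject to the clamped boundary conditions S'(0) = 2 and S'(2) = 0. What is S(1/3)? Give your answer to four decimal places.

Write M_i for S''(x_i). With h_i = 1, 1 and divided differences Δ_i = 1, -4, the continuity of S' gives the tridiagonal system
  1·M_0 + 4·M_1 + 1·M_2 = 6(Δ_1 - Δ_0) = -30
Clamped end conditions give two more equations: 2h_0·M_0 + h_0·M_1 = 6(Δ_0 - S'(0)) = -6 and h_1·M_1 + 2h_1·M_2 = 6(S'(2) - Δ_1) = 24.
Solving: M_0 = 7/2, M_1 = -13, M_2 = 37/2.
On [0, 1], S(x) = 7 + 2·x + 7/4·x² - 11/4·x³.
With x = 1/3: S(1/3) = 419/54.

7.7593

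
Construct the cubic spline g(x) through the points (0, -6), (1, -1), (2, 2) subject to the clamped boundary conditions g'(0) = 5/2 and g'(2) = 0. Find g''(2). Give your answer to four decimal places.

-7.2500

Write M_i for g''(x_i). With h_i = 1, 1 and divided differences Δ_i = 5, 3, the continuity of g' gives the tridiagonal system
  1·M_0 + 4·M_1 + 1·M_2 = 6(Δ_1 - Δ_0) = -12
Clamped end conditions give two more equations: 2h_0·M_0 + h_0·M_1 = 6(Δ_0 - g'(0)) = 15 and h_1·M_1 + 2h_1·M_2 = 6(g'(2) - Δ_1) = -18.
Hence M_0 = 37/4, M_1 = -7/2, M_2 = -29/4.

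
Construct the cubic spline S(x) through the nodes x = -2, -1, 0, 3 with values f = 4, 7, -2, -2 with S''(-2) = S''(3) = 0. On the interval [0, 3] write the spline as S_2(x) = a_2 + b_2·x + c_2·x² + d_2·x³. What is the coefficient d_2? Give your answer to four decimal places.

Put σ_i = S'' at the i-th knot. Here h = (1, 1, 3) and Δ = (3, -9, 0), so the interior equations h_(i-1)·σ_(i-1) + 2(h_(i-1)+h_i)·σ_i + h_i·σ_(i+1) = 6(Δ_i − Δ_(i-1)) read
  1·σ_0 + 4·σ_1 + 1·σ_2 = 6(Δ_1 - Δ_0) = -72
  1·σ_1 + 8·σ_2 + 3·σ_3 = 6(Δ_2 - Δ_1) = 54
Natural end conditions: σ_0 = σ_3 = 0.
Solving: σ_0 = 0, σ_1 = -630/31, σ_2 = 288/31, σ_3 = 0.
On [0, 3], with S_2(x) = a_2 + b_2·x + c_2·x² + d_2·x³: c_2 = σ_2/2 = 144/31, d_2 = (σ_3 - σ_2)/(6h_2) = -16/31, b_2 = Δ_2 - h_2(2σ_2 + σ_3)/6 = -288/31.

-0.5161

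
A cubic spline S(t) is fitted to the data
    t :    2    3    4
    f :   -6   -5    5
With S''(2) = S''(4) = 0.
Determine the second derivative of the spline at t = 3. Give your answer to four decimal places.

13.5000

Write m_i for S''(x_i). With h_i = 1, 1 and divided differences Δ_i = 1, 10, the continuity of S' gives the tridiagonal system
  1·m_0 + 4·m_1 + 1·m_2 = 6(Δ_1 - Δ_0) = 54
Natural end conditions: m_0 = m_2 = 0.
Solving the tridiagonal system: m_0 = 0, m_1 = 27/2, m_2 = 0.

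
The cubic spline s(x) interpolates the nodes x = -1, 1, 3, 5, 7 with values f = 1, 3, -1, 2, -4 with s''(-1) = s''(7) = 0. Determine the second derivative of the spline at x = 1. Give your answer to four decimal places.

-3.4018

With M_i denoting the second derivative at x_i, h_i = 2, 2, 2, 2, and Δ_i = (y_(i+1) − y_i)/h_i = 1, -2, 3/2, -3:
  2·M_0 + 8·M_1 + 2·M_2 = 6(Δ_1 - Δ_0) = -18
  2·M_1 + 8·M_2 + 2·M_3 = 6(Δ_2 - Δ_1) = 21
  2·M_2 + 8·M_3 + 2·M_4 = 6(Δ_3 - Δ_2) = -27
Natural end conditions: M_0 = M_4 = 0.
Solving the tridiagonal system: M_0 = 0, M_1 = -381/112, M_2 = 129/28, M_3 = -507/112, M_4 = 0.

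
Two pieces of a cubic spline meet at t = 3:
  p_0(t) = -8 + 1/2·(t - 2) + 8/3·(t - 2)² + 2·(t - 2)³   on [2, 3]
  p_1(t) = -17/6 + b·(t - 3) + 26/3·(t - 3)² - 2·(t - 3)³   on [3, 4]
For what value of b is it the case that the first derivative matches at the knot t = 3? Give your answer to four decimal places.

p_0'(t) = 1/2 + 16/3·(t - 2) + 6·(t - 2)², so p_0'(3) = 71/6. On the right, p_1'(3) = b, so b = 71/6.

11.8333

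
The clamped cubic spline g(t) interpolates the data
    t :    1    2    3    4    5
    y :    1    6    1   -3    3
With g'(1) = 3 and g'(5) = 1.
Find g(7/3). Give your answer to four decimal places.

5.4656

Let M_i = g''(x_i). Step sizes h_i = 1, 1, 1, 1; slopes of the chords Δ_i = (y_(i+1) - y_i)/h_i = 5, -5, -4, 6.
  1·M_0 + 4·M_1 + 1·M_2 = 6(Δ_1 - Δ_0) = -60
  1·M_1 + 4·M_2 + 1·M_3 = 6(Δ_2 - Δ_1) = 6
  1·M_2 + 4·M_3 + 1·M_4 = 6(Δ_3 - Δ_2) = 60
Clamped end conditions give two more equations: 2h_0·M_0 + h_0·M_1 = 6(Δ_0 - g'(1)) = 12 and h_3·M_3 + 2h_3·M_4 = 6(g'(5) - Δ_3) = -30.
Solving the tridiagonal system: M_0 = 109/7, M_1 = -134/7, M_2 = 1, M_3 = 148/7, M_4 = -179/7.
On [2, 3], g(t) = 6 + 17/14·(t - 2) - 67/7·(t - 2)² + 47/14·(t - 2)³.
With (t - 2) = 1/3: g(7/3) = 1033/189.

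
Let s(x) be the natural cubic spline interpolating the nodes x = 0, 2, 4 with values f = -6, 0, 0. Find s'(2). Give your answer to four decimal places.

1.5000

Let m_i = s''(x_i). Step sizes h_i = 2, 2; slopes of the chords Δ_i = (y_(i+1) - y_i)/h_i = 3, 0.
  2·m_0 + 8·m_1 + 2·m_2 = 6(Δ_1 - Δ_0) = -18
Natural end conditions: m_0 = m_2 = 0.
Forward elimination and back-substitution give m_0 = 0, m_1 = -9/4, m_2 = 0.
On [2, 4], s'(x) = b_1 + 2c_1·(x - 2) + 3d_1·(x - 2)² with b_1 = Δ_1 - h_1(2m_1 + m_2)/6 = 3/2, c_1 = m_1/2 = -9/8, d_1 = (m_2 - m_1)/(6h_1) = 3/16. So s'(2) = 3/2.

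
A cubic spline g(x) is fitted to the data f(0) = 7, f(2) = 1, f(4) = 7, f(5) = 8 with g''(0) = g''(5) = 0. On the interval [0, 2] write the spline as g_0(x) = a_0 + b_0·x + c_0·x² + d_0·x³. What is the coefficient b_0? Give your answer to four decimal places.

-4.8182

Let M_i = g''(x_i). Step sizes h_i = 2, 2, 1; slopes of the chords Δ_i = (y_(i+1) - y_i)/h_i = -3, 3, 1.
  2·M_0 + 8·M_1 + 2·M_2 = 6(Δ_1 - Δ_0) = 36
  2·M_1 + 6·M_2 + 1·M_3 = 6(Δ_2 - Δ_1) = -12
Natural end conditions: M_0 = M_3 = 0.
Hence M_0 = 0, M_1 = 60/11, M_2 = -42/11, M_3 = 0.
On [0, 2], with g_0(x) = a_0 + b_0·x + c_0·x² + d_0·x³: c_0 = M_0/2 = 0, d_0 = (M_1 - M_0)/(6h_0) = 5/11, b_0 = Δ_0 - h_0(2M_0 + M_1)/6 = -53/11.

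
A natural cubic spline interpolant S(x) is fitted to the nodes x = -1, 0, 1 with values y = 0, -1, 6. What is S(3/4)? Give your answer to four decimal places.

Put M_i = S'' at the i-th knot. Here h = (1, 1) and Δ = (-1, 7), so the interior equations h_(i-1)·M_(i-1) + 2(h_(i-1)+h_i)·M_i + h_i·M_(i+1) = 6(Δ_i − Δ_(i-1)) read
  1·M_0 + 4·M_1 + 1·M_2 = 6(Δ_1 - Δ_0) = 48
Natural end conditions: M_0 = M_2 = 0.
Forward elimination and back-substitution give M_0 = 0, M_1 = 12, M_2 = 0.
On [0, 1], S(x) = -1 + 3·x + 6·x² - 2·x³.
With x = 3/4: S(3/4) = 121/32.

3.7813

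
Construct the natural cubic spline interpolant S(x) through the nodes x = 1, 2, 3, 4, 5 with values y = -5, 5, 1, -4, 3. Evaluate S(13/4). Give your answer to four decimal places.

Put M_i = S'' at the i-th knot. Here h = (1, 1, 1, 1) and Δ = (10, -4, -5, 7), so the interior equations h_(i-1)·M_(i-1) + 2(h_(i-1)+h_i)·M_i + h_i·M_(i+1) = 6(Δ_i − Δ_(i-1)) read
  1·M_0 + 4·M_1 + 1·M_2 = 6(Δ_1 - Δ_0) = -84
  1·M_1 + 4·M_2 + 1·M_3 = 6(Δ_2 - Δ_1) = -6
  1·M_2 + 4·M_3 + 1·M_4 = 6(Δ_3 - Δ_2) = 72
Natural end conditions: M_0 = M_4 = 0.
Solving: M_0 = 0, M_1 = -291/14, M_2 = -6/7, M_3 = 255/14, M_4 = 0.
On [3, 4], S(x) = 1 - 31/4·(x - 3) - 3/7·(x - 3)² + 89/28·(x - 3)³.
With (x - 3) = 1/4: S(13/4) = -1639/1792.

-0.9146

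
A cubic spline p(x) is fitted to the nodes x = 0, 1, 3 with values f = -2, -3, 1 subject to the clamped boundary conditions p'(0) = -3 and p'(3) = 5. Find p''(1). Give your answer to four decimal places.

0.6667

Write M_i for p''(x_i). With h_i = 1, 2 and divided differences Δ_i = -1, 2, the continuity of p' gives the tridiagonal system
  1·M_0 + 6·M_1 + 2·M_2 = 6(Δ_1 - Δ_0) = 18
Clamped end conditions give two more equations: 2h_0·M_0 + h_0·M_1 = 6(Δ_0 - p'(0)) = 12 and h_1·M_1 + 2h_1·M_2 = 6(p'(3) - Δ_1) = 18.
Hence M_0 = 17/3, M_1 = 2/3, M_2 = 25/6.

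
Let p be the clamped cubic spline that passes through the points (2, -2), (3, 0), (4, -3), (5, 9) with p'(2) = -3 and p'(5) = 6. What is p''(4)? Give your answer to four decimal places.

37.6000

Let m_i = p''(x_i). Step sizes h_i = 1, 1, 1; slopes of the chords Δ_i = (y_(i+1) - y_i)/h_i = 2, -3, 12.
  1·m_0 + 4·m_1 + 1·m_2 = 6(Δ_1 - Δ_0) = -30
  1·m_1 + 4·m_2 + 1·m_3 = 6(Δ_2 - Δ_1) = 90
Clamped end conditions give two more equations: 2h_0·m_0 + h_0·m_1 = 6(Δ_0 - p'(2)) = 30 and h_2·m_2 + 2h_2·m_3 = 6(p'(5) - Δ_2) = -36.
Solving the tridiagonal system: m_0 = 134/5, m_1 = -118/5, m_2 = 188/5, m_3 = -184/5.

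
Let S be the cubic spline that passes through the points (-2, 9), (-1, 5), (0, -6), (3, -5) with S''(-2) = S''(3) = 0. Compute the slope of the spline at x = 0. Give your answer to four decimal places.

Write σ_i for S''(x_i). With h_i = 1, 1, 3 and divided differences Δ_i = -4, -11, 1/3, the continuity of S' gives the tridiagonal system
  1·σ_0 + 4·σ_1 + 1·σ_2 = 6(Δ_1 - Δ_0) = -42
  1·σ_1 + 8·σ_2 + 3·σ_3 = 6(Δ_2 - Δ_1) = 68
Natural end conditions: σ_0 = σ_3 = 0.
Hence σ_0 = 0, σ_1 = -404/31, σ_2 = 314/31, σ_3 = 0.
On [0, 3], S'(x) = b_2 + 2c_2·x + 3d_2·x² with b_2 = Δ_2 - h_2(2σ_2 + σ_3)/6 = -911/93, c_2 = σ_2/2 = 157/31, d_2 = (σ_3 - σ_2)/(6h_2) = -157/279. So S'(0) = -911/93.

-9.7957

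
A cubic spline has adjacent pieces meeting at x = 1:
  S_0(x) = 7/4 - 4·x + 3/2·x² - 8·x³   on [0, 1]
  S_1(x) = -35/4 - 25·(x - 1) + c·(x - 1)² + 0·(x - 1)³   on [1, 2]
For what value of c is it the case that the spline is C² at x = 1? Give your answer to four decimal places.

-22.5000

S_0''(x) = 3 - 48·x, so S_0''(1) = -45. On the right, S_1''(1) = 2c, so c = -45/2.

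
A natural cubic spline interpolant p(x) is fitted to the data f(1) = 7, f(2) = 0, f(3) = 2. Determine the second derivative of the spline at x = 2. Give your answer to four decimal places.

13.5000

Put M_i = p'' at the i-th knot. Here h = (1, 1) and Δ = (-7, 2), so the interior equations h_(i-1)·M_(i-1) + 2(h_(i-1)+h_i)·M_i + h_i·M_(i+1) = 6(Δ_i − Δ_(i-1)) read
  1·M_0 + 4·M_1 + 1·M_2 = 6(Δ_1 - Δ_0) = 54
Natural end conditions: M_0 = M_2 = 0.
Solving the tridiagonal system: M_0 = 0, M_1 = 27/2, M_2 = 0.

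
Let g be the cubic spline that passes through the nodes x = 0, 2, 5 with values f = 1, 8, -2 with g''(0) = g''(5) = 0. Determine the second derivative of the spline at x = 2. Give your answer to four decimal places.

-4.1000

Write M_i for g''(x_i). With h_i = 2, 3 and divided differences Δ_i = 7/2, -10/3, the continuity of g' gives the tridiagonal system
  2·M_0 + 10·M_1 + 3·M_2 = 6(Δ_1 - Δ_0) = -41
Natural end conditions: M_0 = M_2 = 0.
Hence M_0 = 0, M_1 = -41/10, M_2 = 0.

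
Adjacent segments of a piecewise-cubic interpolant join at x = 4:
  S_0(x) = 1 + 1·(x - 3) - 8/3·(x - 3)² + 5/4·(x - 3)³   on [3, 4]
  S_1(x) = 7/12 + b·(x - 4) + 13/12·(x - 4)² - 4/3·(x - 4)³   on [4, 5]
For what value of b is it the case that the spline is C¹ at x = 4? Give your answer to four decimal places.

S_0'(x) = 1 - 16/3·(x - 3) + 15/4·(x - 3)², so S_0'(4) = -7/12. On the right, S_1'(4) = b, so b = -7/12.

-0.5833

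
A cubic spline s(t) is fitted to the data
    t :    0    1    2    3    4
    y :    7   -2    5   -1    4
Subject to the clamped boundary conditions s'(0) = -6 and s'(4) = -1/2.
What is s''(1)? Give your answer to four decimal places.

Let M_i = s''(x_i). Step sizes h_i = 1, 1, 1, 1; slopes of the chords Δ_i = (y_(i+1) - y_i)/h_i = -9, 7, -6, 5.
  1·M_0 + 4·M_1 + 1·M_2 = 6(Δ_1 - Δ_0) = 96
  1·M_1 + 4·M_2 + 1·M_3 = 6(Δ_2 - Δ_1) = -78
  1·M_2 + 4·M_3 + 1·M_4 = 6(Δ_3 - Δ_2) = 66
Clamped end conditions give two more equations: 2h_0·M_0 + h_0·M_1 = 6(Δ_0 - s'(0)) = -18 and h_3·M_3 + 2h_3·M_4 = 6(s'(4) - Δ_3) = -33.
Solving: M_0 = -1651/56, M_1 = 1147/28, M_2 = -307/8, M_3 = 967/28, M_4 = -1891/56.

40.9643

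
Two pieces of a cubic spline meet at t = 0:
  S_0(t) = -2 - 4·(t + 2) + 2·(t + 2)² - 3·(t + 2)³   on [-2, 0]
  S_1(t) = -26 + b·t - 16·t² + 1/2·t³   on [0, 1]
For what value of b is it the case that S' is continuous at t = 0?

-32

S_0'(t) = -4 + 4·(t + 2) - 9·(t + 2)², so S_0'(0) = -32. On the right, S_1'(0) = b, so b = -32.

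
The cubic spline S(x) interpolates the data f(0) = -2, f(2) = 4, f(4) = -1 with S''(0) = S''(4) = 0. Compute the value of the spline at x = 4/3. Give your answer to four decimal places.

3.0185

Write σ_i for S''(x_i). With h_i = 2, 2 and divided differences Δ_i = 3, -5/2, the continuity of S' gives the tridiagonal system
  2·σ_0 + 8·σ_1 + 2·σ_2 = 6(Δ_1 - Δ_0) = -33
Natural end conditions: σ_0 = σ_2 = 0.
Solving: σ_0 = 0, σ_1 = -33/8, σ_2 = 0.
On [0, 2], S(x) = -2 + 35/8·x + 0·x² - 11/32·x³.
With x = 4/3: S(4/3) = 163/54.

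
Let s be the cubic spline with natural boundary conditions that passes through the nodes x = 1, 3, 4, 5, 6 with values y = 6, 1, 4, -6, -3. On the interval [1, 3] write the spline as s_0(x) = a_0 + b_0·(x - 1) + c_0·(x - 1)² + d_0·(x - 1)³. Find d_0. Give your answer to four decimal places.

0.8576

Let M_i = s''(x_i). Step sizes h_i = 2, 1, 1, 1; slopes of the chords Δ_i = (y_(i+1) - y_i)/h_i = -5/2, 3, -10, 3.
  2·M_0 + 6·M_1 + 1·M_2 = 6(Δ_1 - Δ_0) = 33
  1·M_1 + 4·M_2 + 1·M_3 = 6(Δ_2 - Δ_1) = -78
  1·M_2 + 4·M_3 + 1·M_4 = 6(Δ_3 - Δ_2) = 78
Natural end conditions: M_0 = M_4 = 0.
Solving: M_0 = 0, M_1 = 885/86, M_2 = -1236/43, M_3 = 2295/86, M_4 = 0.
On [1, 3], with s_0(x) = a_0 + b_0·(x - 1) + c_0·(x - 1)² + d_0·(x - 1)³: c_0 = M_0/2 = 0, d_0 = (M_1 - M_0)/(6h_0) = 295/344, b_0 = Δ_0 - h_0(2M_0 + M_1)/6 = -255/43.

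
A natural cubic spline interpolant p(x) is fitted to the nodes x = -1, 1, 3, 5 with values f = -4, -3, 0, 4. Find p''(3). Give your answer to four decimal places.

0.2000

Put M_i = p'' at the i-th knot. Here h = (2, 2, 2) and Δ = (1/2, 3/2, 2), so the interior equations h_(i-1)·M_(i-1) + 2(h_(i-1)+h_i)·M_i + h_i·M_(i+1) = 6(Δ_i − Δ_(i-1)) read
  2·M_0 + 8·M_1 + 2·M_2 = 6(Δ_1 - Δ_0) = 6
  2·M_1 + 8·M_2 + 2·M_3 = 6(Δ_2 - Δ_1) = 3
Natural end conditions: M_0 = M_3 = 0.
Hence M_0 = 0, M_1 = 7/10, M_2 = 1/5, M_3 = 0.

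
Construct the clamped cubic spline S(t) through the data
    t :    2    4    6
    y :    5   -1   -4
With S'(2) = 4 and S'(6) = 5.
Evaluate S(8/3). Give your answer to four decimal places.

Put σ_i = S'' at the i-th knot. Here h = (2, 2) and Δ = (-3, -3/2), so the interior equations h_(i-1)·σ_(i-1) + 2(h_(i-1)+h_i)·σ_i + h_i·σ_(i+1) = 6(Δ_i − Δ_(i-1)) read
  2·σ_0 + 8·σ_1 + 2·σ_2 = 6(Δ_1 - Δ_0) = 9
Clamped end conditions give two more equations: 2h_0·σ_0 + h_0·σ_1 = 6(Δ_0 - S'(2)) = -42 and h_1·σ_1 + 2h_1·σ_2 = 6(S'(6) - Δ_1) = 39.
Solving: σ_0 = -91/8, σ_1 = 7/4, σ_2 = 71/8.
On [2, 4], S(t) = 5 + 4·(t - 2) - 91/16·(t - 2)² + 35/32·(t - 2)³.
With (t - 2) = 2/3: S(8/3) = 295/54.

5.4630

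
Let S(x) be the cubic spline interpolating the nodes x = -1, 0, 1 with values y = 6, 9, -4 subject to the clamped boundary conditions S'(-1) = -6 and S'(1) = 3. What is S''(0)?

-57

Put M_i = S'' at the i-th knot. Here h = (1, 1) and Δ = (3, -13), so the interior equations h_(i-1)·M_(i-1) + 2(h_(i-1)+h_i)·M_i + h_i·M_(i+1) = 6(Δ_i − Δ_(i-1)) read
  1·M_0 + 4·M_1 + 1·M_2 = 6(Δ_1 - Δ_0) = -96
Clamped end conditions give two more equations: 2h_0·M_0 + h_0·M_1 = 6(Δ_0 - S'(-1)) = 54 and h_1·M_1 + 2h_1·M_2 = 6(S'(1) - Δ_1) = 96.
Forward elimination and back-substitution give M_0 = 111/2, M_1 = -57, M_2 = 153/2.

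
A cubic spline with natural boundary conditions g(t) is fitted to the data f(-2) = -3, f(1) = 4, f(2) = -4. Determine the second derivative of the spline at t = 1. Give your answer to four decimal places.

With M_i denoting the second derivative at x_i, h_i = 3, 1, and Δ_i = (y_(i+1) − y_i)/h_i = 7/3, -8:
  3·M_0 + 8·M_1 + 1·M_2 = 6(Δ_1 - Δ_0) = -62
Natural end conditions: M_0 = M_2 = 0.
Forward elimination and back-substitution give M_0 = 0, M_1 = -31/4, M_2 = 0.

-7.7500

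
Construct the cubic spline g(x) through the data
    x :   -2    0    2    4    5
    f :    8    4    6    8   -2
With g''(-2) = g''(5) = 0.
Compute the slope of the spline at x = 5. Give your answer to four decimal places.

-11.9756

Write M_i for g''(x_i). With h_i = 2, 2, 2, 1 and divided differences Δ_i = -2, 1, 1, -10, the continuity of g' gives the tridiagonal system
  2·M_0 + 8·M_1 + 2·M_2 = 6(Δ_1 - Δ_0) = 18
  2·M_1 + 8·M_2 + 2·M_3 = 6(Δ_2 - Δ_1) = 0
  2·M_2 + 6·M_3 + 1·M_4 = 6(Δ_3 - Δ_2) = -66
Natural end conditions: M_0 = M_4 = 0.
Solving: M_0 = 0, M_1 = 66/41, M_2 = 105/41, M_3 = -486/41, M_4 = 0.
On [4, 5], g'(x) = b_3 + 2c_3·(x - 4) + 3d_3·(x - 4)² with b_3 = Δ_3 - h_3(2M_3 + M_4)/6 = -248/41, c_3 = M_3/2 = -243/41, d_3 = (M_4 - M_3)/(6h_3) = 81/41. So g'(5) = -491/41.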